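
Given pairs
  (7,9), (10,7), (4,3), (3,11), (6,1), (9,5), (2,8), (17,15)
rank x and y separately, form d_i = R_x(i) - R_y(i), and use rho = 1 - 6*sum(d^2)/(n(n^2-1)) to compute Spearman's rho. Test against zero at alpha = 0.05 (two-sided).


Step 1: Rank x and y separately (midranks; no ties here).
rank(x): 7->5, 10->7, 4->3, 3->2, 6->4, 9->6, 2->1, 17->8
rank(y): 9->6, 7->4, 3->2, 11->7, 1->1, 5->3, 8->5, 15->8
Step 2: d_i = R_x(i) - R_y(i); compute d_i^2.
  (5-6)^2=1, (7-4)^2=9, (3-2)^2=1, (2-7)^2=25, (4-1)^2=9, (6-3)^2=9, (1-5)^2=16, (8-8)^2=0
sum(d^2) = 70.
Step 3: rho = 1 - 6*70 / (8*(8^2 - 1)) = 1 - 420/504 = 0.166667.
Step 4: Under H0, t = rho * sqrt((n-2)/(1-rho^2)) = 0.4140 ~ t(6).
Step 5: Two-sided p-value from the t-distribution with 6 df = 0.693239.
Step 6: alpha = 0.05. fail to reject H0.

rho = 0.1667, p = 0.693239, fail to reject H0 at alpha = 0.05.


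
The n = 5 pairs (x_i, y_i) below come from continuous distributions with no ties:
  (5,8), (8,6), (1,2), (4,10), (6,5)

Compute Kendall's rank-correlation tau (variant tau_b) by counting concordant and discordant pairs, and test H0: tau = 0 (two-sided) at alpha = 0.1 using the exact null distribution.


Step 1: Enumerate the 10 unordered pairs (i,j) with i<j and classify each by sign(x_j-x_i) * sign(y_j-y_i).
  (1,2):dx=+3,dy=-2->D; (1,3):dx=-4,dy=-6->C; (1,4):dx=-1,dy=+2->D; (1,5):dx=+1,dy=-3->D
  (2,3):dx=-7,dy=-4->C; (2,4):dx=-4,dy=+4->D; (2,5):dx=-2,dy=-1->C; (3,4):dx=+3,dy=+8->C
  (3,5):dx=+5,dy=+3->C; (4,5):dx=+2,dy=-5->D
Step 2: C = 5, D = 5, total pairs = 10.
Step 3: tau = (C - D)/(n(n-1)/2) = (5 - 5)/10 = 0.000000.
Step 4: Exact two-sided p-value (enumerate n! = 120 permutations of y under H0): p = 1.000000.
Step 5: alpha = 0.1. fail to reject H0.

tau_b = 0.0000 (C=5, D=5), p = 1.000000, fail to reject H0.


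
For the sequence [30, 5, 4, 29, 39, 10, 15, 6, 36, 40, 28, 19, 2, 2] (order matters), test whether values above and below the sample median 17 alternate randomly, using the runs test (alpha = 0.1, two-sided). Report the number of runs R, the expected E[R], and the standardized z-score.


Step 1: Compute median = 17; label A = above, B = below.
Labels in order: ABBAABBBAAAABB  (n_A = 7, n_B = 7)
Step 2: Count runs R = 6.
Step 3: Under H0 (random ordering), E[R] = 2*n_A*n_B/(n_A+n_B) + 1 = 2*7*7/14 + 1 = 8.0000.
        Var[R] = 2*n_A*n_B*(2*n_A*n_B - n_A - n_B) / ((n_A+n_B)^2 * (n_A+n_B-1)) = 8232/2548 = 3.2308.
        SD[R] = 1.7974.
Step 4: Continuity-corrected z = (R + 0.5 - E[R]) / SD[R] = (6 + 0.5 - 8.0000) / 1.7974 = -0.8345.
Step 5: Two-sided p-value via normal approximation = 2*(1 - Phi(|z|)) = 0.403986.
Step 6: alpha = 0.1. fail to reject H0.

R = 6, z = -0.8345, p = 0.403986, fail to reject H0.


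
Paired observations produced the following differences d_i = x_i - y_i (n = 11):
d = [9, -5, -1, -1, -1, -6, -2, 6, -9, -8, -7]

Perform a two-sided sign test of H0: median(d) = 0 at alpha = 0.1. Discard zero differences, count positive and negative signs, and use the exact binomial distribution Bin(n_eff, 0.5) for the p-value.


Step 1: Discard zero differences. Original n = 11; n_eff = number of nonzero differences = 11.
Nonzero differences (with sign): +9, -5, -1, -1, -1, -6, -2, +6, -9, -8, -7
Step 2: Count signs: positive = 2, negative = 9.
Step 3: Under H0: P(positive) = 0.5, so the number of positives S ~ Bin(11, 0.5).
Step 4: Two-sided exact p-value = sum of Bin(11,0.5) probabilities at or below the observed probability = 0.065430.
Step 5: alpha = 0.1. reject H0.

n_eff = 11, pos = 2, neg = 9, p = 0.065430, reject H0.


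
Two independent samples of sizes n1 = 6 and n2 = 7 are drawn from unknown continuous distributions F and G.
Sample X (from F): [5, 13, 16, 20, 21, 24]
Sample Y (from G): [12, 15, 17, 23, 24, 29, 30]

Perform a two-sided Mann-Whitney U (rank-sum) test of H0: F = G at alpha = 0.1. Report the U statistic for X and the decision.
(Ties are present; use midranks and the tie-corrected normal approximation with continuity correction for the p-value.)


Step 1: Combine and sort all 13 observations; assign midranks.
sorted (value, group): (5,X), (12,Y), (13,X), (15,Y), (16,X), (17,Y), (20,X), (21,X), (23,Y), (24,X), (24,Y), (29,Y), (30,Y)
ranks: 5->1, 12->2, 13->3, 15->4, 16->5, 17->6, 20->7, 21->8, 23->9, 24->10.5, 24->10.5, 29->12, 30->13
Step 2: Rank sum for X: R1 = 1 + 3 + 5 + 7 + 8 + 10.5 = 34.5.
Step 3: U_X = R1 - n1(n1+1)/2 = 34.5 - 6*7/2 = 34.5 - 21 = 13.5.
       U_Y = n1*n2 - U_X = 42 - 13.5 = 28.5.
Step 4: Ties are present, so use the tie-corrected normal approximation (with continuity correction) for the p-value.
Step 5: p-value = 0.316645; compare to alpha = 0.1. fail to reject H0.

U_X = 13.5, p = 0.316645, fail to reject H0 at alpha = 0.1.


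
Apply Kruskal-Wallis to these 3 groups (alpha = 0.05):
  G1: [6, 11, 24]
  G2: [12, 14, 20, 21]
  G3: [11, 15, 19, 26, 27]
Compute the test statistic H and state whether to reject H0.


Step 1: Combine all N = 12 observations and assign midranks.
sorted (value, group, rank): (6,G1,1), (11,G1,2.5), (11,G3,2.5), (12,G2,4), (14,G2,5), (15,G3,6), (19,G3,7), (20,G2,8), (21,G2,9), (24,G1,10), (26,G3,11), (27,G3,12)
Step 2: Sum ranks within each group.
R_1 = 13.5 (n_1 = 3)
R_2 = 26 (n_2 = 4)
R_3 = 38.5 (n_3 = 5)
Step 3: H = 12/(N(N+1)) * sum(R_i^2/n_i) - 3(N+1)
     = 12/(12*13) * (13.5^2/3 + 26^2/4 + 38.5^2/5) - 3*13
     = 0.076923 * 526.2 - 39
     = 1.476923.
Step 4: Ties present; correction factor C = 1 - 6/(12^3 - 12) = 0.996503. Corrected H = 1.476923 / 0.996503 = 1.482105.
Step 5: Under H0, H ~ chi^2(2); p-value = 0.476612.
Step 6: alpha = 0.05. fail to reject H0.

H = 1.4821, df = 2, p = 0.476612, fail to reject H0.


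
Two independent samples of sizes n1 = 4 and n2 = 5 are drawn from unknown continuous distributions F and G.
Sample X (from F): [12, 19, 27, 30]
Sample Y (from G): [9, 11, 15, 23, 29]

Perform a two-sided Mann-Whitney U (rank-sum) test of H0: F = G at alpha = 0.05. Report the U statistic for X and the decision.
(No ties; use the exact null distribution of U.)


Step 1: Combine and sort all 9 observations; assign midranks.
sorted (value, group): (9,Y), (11,Y), (12,X), (15,Y), (19,X), (23,Y), (27,X), (29,Y), (30,X)
ranks: 9->1, 11->2, 12->3, 15->4, 19->5, 23->6, 27->7, 29->8, 30->9
Step 2: Rank sum for X: R1 = 3 + 5 + 7 + 9 = 24.
Step 3: U_X = R1 - n1(n1+1)/2 = 24 - 4*5/2 = 24 - 10 = 14.
       U_Y = n1*n2 - U_X = 20 - 14 = 6.
Step 4: No ties, so the exact null distribution of U (based on enumerating the C(9,4) = 126 equally likely rank assignments) gives the two-sided p-value.
Step 5: p-value = 0.412698; compare to alpha = 0.05. fail to reject H0.

U_X = 14, p = 0.412698, fail to reject H0 at alpha = 0.05.


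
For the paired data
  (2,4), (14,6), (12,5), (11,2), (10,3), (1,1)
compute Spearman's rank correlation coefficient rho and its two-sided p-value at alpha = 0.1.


Step 1: Rank x and y separately (midranks; no ties here).
rank(x): 2->2, 14->6, 12->5, 11->4, 10->3, 1->1
rank(y): 4->4, 6->6, 5->5, 2->2, 3->3, 1->1
Step 2: d_i = R_x(i) - R_y(i); compute d_i^2.
  (2-4)^2=4, (6-6)^2=0, (5-5)^2=0, (4-2)^2=4, (3-3)^2=0, (1-1)^2=0
sum(d^2) = 8.
Step 3: rho = 1 - 6*8 / (6*(6^2 - 1)) = 1 - 48/210 = 0.771429.
Step 4: Under H0, t = rho * sqrt((n-2)/(1-rho^2)) = 2.4247 ~ t(4).
Step 5: Two-sided p-value from the t-distribution with 4 df = 0.072397.
Step 6: alpha = 0.1. reject H0.

rho = 0.7714, p = 0.072397, reject H0 at alpha = 0.1.


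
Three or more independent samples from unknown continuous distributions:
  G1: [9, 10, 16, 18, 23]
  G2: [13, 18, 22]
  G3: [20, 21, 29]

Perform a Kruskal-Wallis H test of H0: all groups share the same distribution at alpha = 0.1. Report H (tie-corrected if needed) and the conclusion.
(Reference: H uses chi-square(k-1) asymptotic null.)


Step 1: Combine all N = 11 observations and assign midranks.
sorted (value, group, rank): (9,G1,1), (10,G1,2), (13,G2,3), (16,G1,4), (18,G1,5.5), (18,G2,5.5), (20,G3,7), (21,G3,8), (22,G2,9), (23,G1,10), (29,G3,11)
Step 2: Sum ranks within each group.
R_1 = 22.5 (n_1 = 5)
R_2 = 17.5 (n_2 = 3)
R_3 = 26 (n_3 = 3)
Step 3: H = 12/(N(N+1)) * sum(R_i^2/n_i) - 3(N+1)
     = 12/(11*12) * (22.5^2/5 + 17.5^2/3 + 26^2/3) - 3*12
     = 0.090909 * 428.667 - 36
     = 2.969697.
Step 4: Ties present; correction factor C = 1 - 6/(11^3 - 11) = 0.995455. Corrected H = 2.969697 / 0.995455 = 2.983257.
Step 5: Under H0, H ~ chi^2(2); p-value = 0.225006.
Step 6: alpha = 0.1. fail to reject H0.

H = 2.9833, df = 2, p = 0.225006, fail to reject H0.


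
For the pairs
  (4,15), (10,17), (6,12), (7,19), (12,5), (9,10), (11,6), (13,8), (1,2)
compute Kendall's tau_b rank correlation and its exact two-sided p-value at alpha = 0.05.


Step 1: Enumerate the 36 unordered pairs (i,j) with i<j and classify each by sign(x_j-x_i) * sign(y_j-y_i).
  (1,2):dx=+6,dy=+2->C; (1,3):dx=+2,dy=-3->D; (1,4):dx=+3,dy=+4->C; (1,5):dx=+8,dy=-10->D
  (1,6):dx=+5,dy=-5->D; (1,7):dx=+7,dy=-9->D; (1,8):dx=+9,dy=-7->D; (1,9):dx=-3,dy=-13->C
  (2,3):dx=-4,dy=-5->C; (2,4):dx=-3,dy=+2->D; (2,5):dx=+2,dy=-12->D; (2,6):dx=-1,dy=-7->C
  (2,7):dx=+1,dy=-11->D; (2,8):dx=+3,dy=-9->D; (2,9):dx=-9,dy=-15->C; (3,4):dx=+1,dy=+7->C
  (3,5):dx=+6,dy=-7->D; (3,6):dx=+3,dy=-2->D; (3,7):dx=+5,dy=-6->D; (3,8):dx=+7,dy=-4->D
  (3,9):dx=-5,dy=-10->C; (4,5):dx=+5,dy=-14->D; (4,6):dx=+2,dy=-9->D; (4,7):dx=+4,dy=-13->D
  (4,8):dx=+6,dy=-11->D; (4,9):dx=-6,dy=-17->C; (5,6):dx=-3,dy=+5->D; (5,7):dx=-1,dy=+1->D
  (5,8):dx=+1,dy=+3->C; (5,9):dx=-11,dy=-3->C; (6,7):dx=+2,dy=-4->D; (6,8):dx=+4,dy=-2->D
  (6,9):dx=-8,dy=-8->C; (7,8):dx=+2,dy=+2->C; (7,9):dx=-10,dy=-4->C; (8,9):dx=-12,dy=-6->C
Step 2: C = 15, D = 21, total pairs = 36.
Step 3: tau = (C - D)/(n(n-1)/2) = (15 - 21)/36 = -0.166667.
Step 4: Exact two-sided p-value (enumerate n! = 362880 permutations of y under H0): p = 0.612202.
Step 5: alpha = 0.05. fail to reject H0.

tau_b = -0.1667 (C=15, D=21), p = 0.612202, fail to reject H0.


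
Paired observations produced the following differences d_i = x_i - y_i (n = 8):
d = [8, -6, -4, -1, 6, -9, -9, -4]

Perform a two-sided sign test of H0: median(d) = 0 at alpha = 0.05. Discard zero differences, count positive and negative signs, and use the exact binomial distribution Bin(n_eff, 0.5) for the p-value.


Step 1: Discard zero differences. Original n = 8; n_eff = number of nonzero differences = 8.
Nonzero differences (with sign): +8, -6, -4, -1, +6, -9, -9, -4
Step 2: Count signs: positive = 2, negative = 6.
Step 3: Under H0: P(positive) = 0.5, so the number of positives S ~ Bin(8, 0.5).
Step 4: Two-sided exact p-value = sum of Bin(8,0.5) probabilities at or below the observed probability = 0.289062.
Step 5: alpha = 0.05. fail to reject H0.

n_eff = 8, pos = 2, neg = 6, p = 0.289062, fail to reject H0.


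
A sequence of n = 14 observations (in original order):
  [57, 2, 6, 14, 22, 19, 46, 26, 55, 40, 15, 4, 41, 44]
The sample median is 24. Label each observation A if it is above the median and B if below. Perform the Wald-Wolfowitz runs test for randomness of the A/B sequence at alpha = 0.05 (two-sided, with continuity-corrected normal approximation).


Step 1: Compute median = 24; label A = above, B = below.
Labels in order: ABBBBBAAAABBAA  (n_A = 7, n_B = 7)
Step 2: Count runs R = 5.
Step 3: Under H0 (random ordering), E[R] = 2*n_A*n_B/(n_A+n_B) + 1 = 2*7*7/14 + 1 = 8.0000.
        Var[R] = 2*n_A*n_B*(2*n_A*n_B - n_A - n_B) / ((n_A+n_B)^2 * (n_A+n_B-1)) = 8232/2548 = 3.2308.
        SD[R] = 1.7974.
Step 4: Continuity-corrected z = (R + 0.5 - E[R]) / SD[R] = (5 + 0.5 - 8.0000) / 1.7974 = -1.3909.
Step 5: Two-sided p-value via normal approximation = 2*(1 - Phi(|z|)) = 0.164264.
Step 6: alpha = 0.05. fail to reject H0.

R = 5, z = -1.3909, p = 0.164264, fail to reject H0.


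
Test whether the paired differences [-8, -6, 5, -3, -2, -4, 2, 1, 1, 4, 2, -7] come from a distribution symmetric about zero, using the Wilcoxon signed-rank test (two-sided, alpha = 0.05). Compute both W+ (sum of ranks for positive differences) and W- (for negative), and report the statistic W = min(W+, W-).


Step 1: Drop any zero differences (none here) and take |d_i|.
|d| = [8, 6, 5, 3, 2, 4, 2, 1, 1, 4, 2, 7]
Step 2: Midrank |d_i| (ties get averaged ranks).
ranks: |8|->12, |6|->10, |5|->9, |3|->6, |2|->4, |4|->7.5, |2|->4, |1|->1.5, |1|->1.5, |4|->7.5, |2|->4, |7|->11
Step 3: Attach original signs; sum ranks with positive sign and with negative sign.
W+ = 9 + 4 + 1.5 + 1.5 + 7.5 + 4 = 27.5
W- = 12 + 10 + 6 + 4 + 7.5 + 11 = 50.5
(Check: W+ + W- = 78 should equal n(n+1)/2 = 78.)
Step 4: Test statistic W = min(W+, W-) = 27.5.
Step 5: Ties in |d|, so use the tie-corrected normal approximation.
        E[W] = n(n+1)/4 = 12*13/4 = 39.
        Tie groups: |d|=1 (t=2), |d|=2 (t=3), |d|=4 (t=2); sum(t^3 - t) = 36.
        Var[W] = n(n+1)(2n+1)/24 - sum(t^3-t)/48 = 3900/24 - 36/48 = 161.75.
        z = (W - E[W]) / sqrt(Var[W]) = (27.5 - 39) / 12.7181 = -0.9042.
        Two-sided p = 2*Phi(z) = 0.365877.
Step 6: alpha = 0.05. fail to reject H0.

W+ = 27.5, W- = 50.5, W = min = 27.5, p = 0.365877, fail to reject H0.


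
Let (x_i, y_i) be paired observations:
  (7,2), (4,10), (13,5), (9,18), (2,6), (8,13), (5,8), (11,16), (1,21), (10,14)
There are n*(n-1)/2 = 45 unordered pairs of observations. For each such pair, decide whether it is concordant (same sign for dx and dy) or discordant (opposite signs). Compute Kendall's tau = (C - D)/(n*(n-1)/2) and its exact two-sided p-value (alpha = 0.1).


Step 1: Enumerate the 45 unordered pairs (i,j) with i<j and classify each by sign(x_j-x_i) * sign(y_j-y_i).
  (1,2):dx=-3,dy=+8->D; (1,3):dx=+6,dy=+3->C; (1,4):dx=+2,dy=+16->C; (1,5):dx=-5,dy=+4->D
  (1,6):dx=+1,dy=+11->C; (1,7):dx=-2,dy=+6->D; (1,8):dx=+4,dy=+14->C; (1,9):dx=-6,dy=+19->D
  (1,10):dx=+3,dy=+12->C; (2,3):dx=+9,dy=-5->D; (2,4):dx=+5,dy=+8->C; (2,5):dx=-2,dy=-4->C
  (2,6):dx=+4,dy=+3->C; (2,7):dx=+1,dy=-2->D; (2,8):dx=+7,dy=+6->C; (2,9):dx=-3,dy=+11->D
  (2,10):dx=+6,dy=+4->C; (3,4):dx=-4,dy=+13->D; (3,5):dx=-11,dy=+1->D; (3,6):dx=-5,dy=+8->D
  (3,7):dx=-8,dy=+3->D; (3,8):dx=-2,dy=+11->D; (3,9):dx=-12,dy=+16->D; (3,10):dx=-3,dy=+9->D
  (4,5):dx=-7,dy=-12->C; (4,6):dx=-1,dy=-5->C; (4,7):dx=-4,dy=-10->C; (4,8):dx=+2,dy=-2->D
  (4,9):dx=-8,dy=+3->D; (4,10):dx=+1,dy=-4->D; (5,6):dx=+6,dy=+7->C; (5,7):dx=+3,dy=+2->C
  (5,8):dx=+9,dy=+10->C; (5,9):dx=-1,dy=+15->D; (5,10):dx=+8,dy=+8->C; (6,7):dx=-3,dy=-5->C
  (6,8):dx=+3,dy=+3->C; (6,9):dx=-7,dy=+8->D; (6,10):dx=+2,dy=+1->C; (7,8):dx=+6,dy=+8->C
  (7,9):dx=-4,dy=+13->D; (7,10):dx=+5,dy=+6->C; (8,9):dx=-10,dy=+5->D; (8,10):dx=-1,dy=-2->C
  (9,10):dx=+9,dy=-7->D
Step 2: C = 23, D = 22, total pairs = 45.
Step 3: tau = (C - D)/(n(n-1)/2) = (23 - 22)/45 = 0.022222.
Step 4: Exact two-sided p-value (enumerate n! = 3628800 permutations of y under H0): p = 1.000000.
Step 5: alpha = 0.1. fail to reject H0.

tau_b = 0.0222 (C=23, D=22), p = 1.000000, fail to reject H0.


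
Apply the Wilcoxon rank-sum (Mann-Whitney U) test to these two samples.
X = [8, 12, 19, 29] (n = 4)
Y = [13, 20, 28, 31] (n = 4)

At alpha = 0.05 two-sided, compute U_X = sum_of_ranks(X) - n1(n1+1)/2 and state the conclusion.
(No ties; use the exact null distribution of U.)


Step 1: Combine and sort all 8 observations; assign midranks.
sorted (value, group): (8,X), (12,X), (13,Y), (19,X), (20,Y), (28,Y), (29,X), (31,Y)
ranks: 8->1, 12->2, 13->3, 19->4, 20->5, 28->6, 29->7, 31->8
Step 2: Rank sum for X: R1 = 1 + 2 + 4 + 7 = 14.
Step 3: U_X = R1 - n1(n1+1)/2 = 14 - 4*5/2 = 14 - 10 = 4.
       U_Y = n1*n2 - U_X = 16 - 4 = 12.
Step 4: No ties, so the exact null distribution of U (based on enumerating the C(8,4) = 70 equally likely rank assignments) gives the two-sided p-value.
Step 5: p-value = 0.342857; compare to alpha = 0.05. fail to reject H0.

U_X = 4, p = 0.342857, fail to reject H0 at alpha = 0.05.


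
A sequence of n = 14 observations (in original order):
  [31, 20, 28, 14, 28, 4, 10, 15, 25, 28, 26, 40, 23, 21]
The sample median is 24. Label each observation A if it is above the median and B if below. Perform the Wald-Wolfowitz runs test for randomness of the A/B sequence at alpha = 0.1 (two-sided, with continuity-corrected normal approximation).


Step 1: Compute median = 24; label A = above, B = below.
Labels in order: ABABABBBAAAABB  (n_A = 7, n_B = 7)
Step 2: Count runs R = 8.
Step 3: Under H0 (random ordering), E[R] = 2*n_A*n_B/(n_A+n_B) + 1 = 2*7*7/14 + 1 = 8.0000.
        Var[R] = 2*n_A*n_B*(2*n_A*n_B - n_A - n_B) / ((n_A+n_B)^2 * (n_A+n_B-1)) = 8232/2548 = 3.2308.
        SD[R] = 1.7974.
Step 4: R = E[R], so z = 0 with no continuity correction.
Step 5: Two-sided p-value via normal approximation = 2*(1 - Phi(|z|)) = 1.000000.
Step 6: alpha = 0.1. fail to reject H0.

R = 8, z = 0.0000, p = 1.000000, fail to reject H0.


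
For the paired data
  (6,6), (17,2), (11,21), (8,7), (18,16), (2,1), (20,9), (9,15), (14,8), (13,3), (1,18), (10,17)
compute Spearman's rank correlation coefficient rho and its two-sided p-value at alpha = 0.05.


Step 1: Rank x and y separately (midranks; no ties here).
rank(x): 6->3, 17->10, 11->7, 8->4, 18->11, 2->2, 20->12, 9->5, 14->9, 13->8, 1->1, 10->6
rank(y): 6->4, 2->2, 21->12, 7->5, 16->9, 1->1, 9->7, 15->8, 8->6, 3->3, 18->11, 17->10
Step 2: d_i = R_x(i) - R_y(i); compute d_i^2.
  (3-4)^2=1, (10-2)^2=64, (7-12)^2=25, (4-5)^2=1, (11-9)^2=4, (2-1)^2=1, (12-7)^2=25, (5-8)^2=9, (9-6)^2=9, (8-3)^2=25, (1-11)^2=100, (6-10)^2=16
sum(d^2) = 280.
Step 3: rho = 1 - 6*280 / (12*(12^2 - 1)) = 1 - 1680/1716 = 0.020979.
Step 4: Under H0, t = rho * sqrt((n-2)/(1-rho^2)) = 0.0664 ~ t(10).
Step 5: Two-sided p-value from the t-distribution with 10 df = 0.948402.
Step 6: alpha = 0.05. fail to reject H0.

rho = 0.0210, p = 0.948402, fail to reject H0 at alpha = 0.05.


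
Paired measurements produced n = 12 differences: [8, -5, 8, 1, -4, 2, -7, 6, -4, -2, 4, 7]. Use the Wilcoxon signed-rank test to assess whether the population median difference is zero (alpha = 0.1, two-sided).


Step 1: Drop any zero differences (none here) and take |d_i|.
|d| = [8, 5, 8, 1, 4, 2, 7, 6, 4, 2, 4, 7]
Step 2: Midrank |d_i| (ties get averaged ranks).
ranks: |8|->11.5, |5|->7, |8|->11.5, |1|->1, |4|->5, |2|->2.5, |7|->9.5, |6|->8, |4|->5, |2|->2.5, |4|->5, |7|->9.5
Step 3: Attach original signs; sum ranks with positive sign and with negative sign.
W+ = 11.5 + 11.5 + 1 + 2.5 + 8 + 5 + 9.5 = 49
W- = 7 + 5 + 9.5 + 5 + 2.5 = 29
(Check: W+ + W- = 78 should equal n(n+1)/2 = 78.)
Step 4: Test statistic W = min(W+, W-) = 29.
Step 5: Ties in |d|, so use the tie-corrected normal approximation.
        E[W] = n(n+1)/4 = 12*13/4 = 39.
        Tie groups: |d|=2 (t=2), |d|=4 (t=3), |d|=7 (t=2), |d|=8 (t=2); sum(t^3 - t) = 42.
        Var[W] = n(n+1)(2n+1)/24 - sum(t^3-t)/48 = 3900/24 - 42/48 = 161.625.
        z = (W - E[W]) / sqrt(Var[W]) = (29 - 39) / 12.7132 = -0.7866.
        Two-sided p = 2*Phi(z) = 0.431525.
Step 6: alpha = 0.1. fail to reject H0.

W+ = 49, W- = 29, W = min = 29, p = 0.431525, fail to reject H0.


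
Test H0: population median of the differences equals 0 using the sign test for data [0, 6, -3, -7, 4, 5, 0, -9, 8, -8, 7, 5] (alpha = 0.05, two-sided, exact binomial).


Step 1: Discard zero differences. Original n = 12; n_eff = number of nonzero differences = 10.
Nonzero differences (with sign): +6, -3, -7, +4, +5, -9, +8, -8, +7, +5
Step 2: Count signs: positive = 6, negative = 4.
Step 3: Under H0: P(positive) = 0.5, so the number of positives S ~ Bin(10, 0.5).
Step 4: Two-sided exact p-value = sum of Bin(10,0.5) probabilities at or below the observed probability = 0.753906.
Step 5: alpha = 0.05. fail to reject H0.

n_eff = 10, pos = 6, neg = 4, p = 0.753906, fail to reject H0.


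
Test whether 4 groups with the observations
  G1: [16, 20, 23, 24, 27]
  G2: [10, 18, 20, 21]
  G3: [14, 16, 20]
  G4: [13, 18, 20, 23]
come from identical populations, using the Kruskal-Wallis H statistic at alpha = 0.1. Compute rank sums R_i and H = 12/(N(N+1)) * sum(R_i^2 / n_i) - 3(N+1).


Step 1: Combine all N = 16 observations and assign midranks.
sorted (value, group, rank): (10,G2,1), (13,G4,2), (14,G3,3), (16,G1,4.5), (16,G3,4.5), (18,G2,6.5), (18,G4,6.5), (20,G1,9.5), (20,G2,9.5), (20,G3,9.5), (20,G4,9.5), (21,G2,12), (23,G1,13.5), (23,G4,13.5), (24,G1,15), (27,G1,16)
Step 2: Sum ranks within each group.
R_1 = 58.5 (n_1 = 5)
R_2 = 29 (n_2 = 4)
R_3 = 17 (n_3 = 3)
R_4 = 31.5 (n_4 = 4)
Step 3: H = 12/(N(N+1)) * sum(R_i^2/n_i) - 3(N+1)
     = 12/(16*17) * (58.5^2/5 + 29^2/4 + 17^2/3 + 31.5^2/4) - 3*17
     = 0.044118 * 1239.1 - 51
     = 3.665993.
Step 4: Ties present; correction factor C = 1 - 78/(16^3 - 16) = 0.980882. Corrected H = 3.665993 / 0.980882 = 3.737444.
Step 5: Under H0, H ~ chi^2(3); p-value = 0.291247.
Step 6: alpha = 0.1. fail to reject H0.

H = 3.7374, df = 3, p = 0.291247, fail to reject H0.


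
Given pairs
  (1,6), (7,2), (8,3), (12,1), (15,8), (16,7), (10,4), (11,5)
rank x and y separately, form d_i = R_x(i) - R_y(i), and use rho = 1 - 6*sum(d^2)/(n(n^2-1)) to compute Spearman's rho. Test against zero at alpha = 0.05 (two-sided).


Step 1: Rank x and y separately (midranks; no ties here).
rank(x): 1->1, 7->2, 8->3, 12->6, 15->7, 16->8, 10->4, 11->5
rank(y): 6->6, 2->2, 3->3, 1->1, 8->8, 7->7, 4->4, 5->5
Step 2: d_i = R_x(i) - R_y(i); compute d_i^2.
  (1-6)^2=25, (2-2)^2=0, (3-3)^2=0, (6-1)^2=25, (7-8)^2=1, (8-7)^2=1, (4-4)^2=0, (5-5)^2=0
sum(d^2) = 52.
Step 3: rho = 1 - 6*52 / (8*(8^2 - 1)) = 1 - 312/504 = 0.380952.
Step 4: Under H0, t = rho * sqrt((n-2)/(1-rho^2)) = 1.0092 ~ t(6).
Step 5: Two-sided p-value from the t-distribution with 6 df = 0.351813.
Step 6: alpha = 0.05. fail to reject H0.

rho = 0.3810, p = 0.351813, fail to reject H0 at alpha = 0.05.


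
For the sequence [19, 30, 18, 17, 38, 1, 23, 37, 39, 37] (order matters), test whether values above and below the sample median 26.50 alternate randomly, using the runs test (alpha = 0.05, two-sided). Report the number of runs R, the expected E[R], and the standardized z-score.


Step 1: Compute median = 26.50; label A = above, B = below.
Labels in order: BABBABBAAA  (n_A = 5, n_B = 5)
Step 2: Count runs R = 6.
Step 3: Under H0 (random ordering), E[R] = 2*n_A*n_B/(n_A+n_B) + 1 = 2*5*5/10 + 1 = 6.0000.
        Var[R] = 2*n_A*n_B*(2*n_A*n_B - n_A - n_B) / ((n_A+n_B)^2 * (n_A+n_B-1)) = 2000/900 = 2.2222.
        SD[R] = 1.4907.
Step 4: R = E[R], so z = 0 with no continuity correction.
Step 5: Two-sided p-value via normal approximation = 2*(1 - Phi(|z|)) = 1.000000.
Step 6: alpha = 0.05. fail to reject H0.

R = 6, z = 0.0000, p = 1.000000, fail to reject H0.


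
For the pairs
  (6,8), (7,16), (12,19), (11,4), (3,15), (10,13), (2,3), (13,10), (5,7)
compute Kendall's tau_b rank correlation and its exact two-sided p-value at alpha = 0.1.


Step 1: Enumerate the 36 unordered pairs (i,j) with i<j and classify each by sign(x_j-x_i) * sign(y_j-y_i).
  (1,2):dx=+1,dy=+8->C; (1,3):dx=+6,dy=+11->C; (1,4):dx=+5,dy=-4->D; (1,5):dx=-3,dy=+7->D
  (1,6):dx=+4,dy=+5->C; (1,7):dx=-4,dy=-5->C; (1,8):dx=+7,dy=+2->C; (1,9):dx=-1,dy=-1->C
  (2,3):dx=+5,dy=+3->C; (2,4):dx=+4,dy=-12->D; (2,5):dx=-4,dy=-1->C; (2,6):dx=+3,dy=-3->D
  (2,7):dx=-5,dy=-13->C; (2,8):dx=+6,dy=-6->D; (2,9):dx=-2,dy=-9->C; (3,4):dx=-1,dy=-15->C
  (3,5):dx=-9,dy=-4->C; (3,6):dx=-2,dy=-6->C; (3,7):dx=-10,dy=-16->C; (3,8):dx=+1,dy=-9->D
  (3,9):dx=-7,dy=-12->C; (4,5):dx=-8,dy=+11->D; (4,6):dx=-1,dy=+9->D; (4,7):dx=-9,dy=-1->C
  (4,8):dx=+2,dy=+6->C; (4,9):dx=-6,dy=+3->D; (5,6):dx=+7,dy=-2->D; (5,7):dx=-1,dy=-12->C
  (5,8):dx=+10,dy=-5->D; (5,9):dx=+2,dy=-8->D; (6,7):dx=-8,dy=-10->C; (6,8):dx=+3,dy=-3->D
  (6,9):dx=-5,dy=-6->C; (7,8):dx=+11,dy=+7->C; (7,9):dx=+3,dy=+4->C; (8,9):dx=-8,dy=-3->C
Step 2: C = 23, D = 13, total pairs = 36.
Step 3: tau = (C - D)/(n(n-1)/2) = (23 - 13)/36 = 0.277778.
Step 4: Exact two-sided p-value (enumerate n! = 362880 permutations of y under H0): p = 0.358488.
Step 5: alpha = 0.1. fail to reject H0.

tau_b = 0.2778 (C=23, D=13), p = 0.358488, fail to reject H0.


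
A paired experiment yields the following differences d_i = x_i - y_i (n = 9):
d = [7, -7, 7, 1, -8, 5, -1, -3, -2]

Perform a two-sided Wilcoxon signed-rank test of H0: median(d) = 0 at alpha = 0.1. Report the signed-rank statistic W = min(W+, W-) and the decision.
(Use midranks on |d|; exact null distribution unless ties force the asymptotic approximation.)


Step 1: Drop any zero differences (none here) and take |d_i|.
|d| = [7, 7, 7, 1, 8, 5, 1, 3, 2]
Step 2: Midrank |d_i| (ties get averaged ranks).
ranks: |7|->7, |7|->7, |7|->7, |1|->1.5, |8|->9, |5|->5, |1|->1.5, |3|->4, |2|->3
Step 3: Attach original signs; sum ranks with positive sign and with negative sign.
W+ = 7 + 7 + 1.5 + 5 = 20.5
W- = 7 + 9 + 1.5 + 4 + 3 = 24.5
(Check: W+ + W- = 45 should equal n(n+1)/2 = 45.)
Step 4: Test statistic W = min(W+, W-) = 20.5.
Step 5: Ties in |d|, so use the tie-corrected normal approximation.
        E[W] = n(n+1)/4 = 9*10/4 = 22.5.
        Tie groups: |d|=1 (t=2), |d|=7 (t=3); sum(t^3 - t) = 30.
        Var[W] = n(n+1)(2n+1)/24 - sum(t^3-t)/48 = 1710/24 - 30/48 = 70.625.
        z = (W - E[W]) / sqrt(Var[W]) = (20.5 - 22.5) / 8.4039 = -0.2380.
        Two-sided p = 2*Phi(z) = 0.811892.
Step 6: alpha = 0.1. fail to reject H0.

W+ = 20.5, W- = 24.5, W = min = 20.5, p = 0.811892, fail to reject H0.


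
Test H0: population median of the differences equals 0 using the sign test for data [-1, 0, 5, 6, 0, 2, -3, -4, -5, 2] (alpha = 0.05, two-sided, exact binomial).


Step 1: Discard zero differences. Original n = 10; n_eff = number of nonzero differences = 8.
Nonzero differences (with sign): -1, +5, +6, +2, -3, -4, -5, +2
Step 2: Count signs: positive = 4, negative = 4.
Step 3: Under H0: P(positive) = 0.5, so the number of positives S ~ Bin(8, 0.5).
Step 4: Two-sided exact p-value = sum of Bin(8,0.5) probabilities at or below the observed probability = 1.000000.
Step 5: alpha = 0.05. fail to reject H0.

n_eff = 8, pos = 4, neg = 4, p = 1.000000, fail to reject H0.


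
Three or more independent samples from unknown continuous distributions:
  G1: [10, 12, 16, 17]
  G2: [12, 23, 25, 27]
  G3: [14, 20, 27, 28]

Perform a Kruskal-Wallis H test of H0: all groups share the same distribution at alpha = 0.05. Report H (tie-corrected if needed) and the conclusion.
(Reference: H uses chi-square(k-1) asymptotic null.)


Step 1: Combine all N = 12 observations and assign midranks.
sorted (value, group, rank): (10,G1,1), (12,G1,2.5), (12,G2,2.5), (14,G3,4), (16,G1,5), (17,G1,6), (20,G3,7), (23,G2,8), (25,G2,9), (27,G2,10.5), (27,G3,10.5), (28,G3,12)
Step 2: Sum ranks within each group.
R_1 = 14.5 (n_1 = 4)
R_2 = 30 (n_2 = 4)
R_3 = 33.5 (n_3 = 4)
Step 3: H = 12/(N(N+1)) * sum(R_i^2/n_i) - 3(N+1)
     = 12/(12*13) * (14.5^2/4 + 30^2/4 + 33.5^2/4) - 3*13
     = 0.076923 * 558.125 - 39
     = 3.932692.
Step 4: Ties present; correction factor C = 1 - 12/(12^3 - 12) = 0.993007. Corrected H = 3.932692 / 0.993007 = 3.960387.
Step 5: Under H0, H ~ chi^2(2); p-value = 0.138043.
Step 6: alpha = 0.05. fail to reject H0.

H = 3.9604, df = 2, p = 0.138043, fail to reject H0.


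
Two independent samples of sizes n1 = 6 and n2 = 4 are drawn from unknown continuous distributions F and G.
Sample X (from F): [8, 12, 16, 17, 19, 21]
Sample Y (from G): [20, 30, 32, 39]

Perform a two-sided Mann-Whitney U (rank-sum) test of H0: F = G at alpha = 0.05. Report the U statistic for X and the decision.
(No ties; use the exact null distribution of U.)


Step 1: Combine and sort all 10 observations; assign midranks.
sorted (value, group): (8,X), (12,X), (16,X), (17,X), (19,X), (20,Y), (21,X), (30,Y), (32,Y), (39,Y)
ranks: 8->1, 12->2, 16->3, 17->4, 19->5, 20->6, 21->7, 30->8, 32->9, 39->10
Step 2: Rank sum for X: R1 = 1 + 2 + 3 + 4 + 5 + 7 = 22.
Step 3: U_X = R1 - n1(n1+1)/2 = 22 - 6*7/2 = 22 - 21 = 1.
       U_Y = n1*n2 - U_X = 24 - 1 = 23.
Step 4: No ties, so the exact null distribution of U (based on enumerating the C(10,6) = 210 equally likely rank assignments) gives the two-sided p-value.
Step 5: p-value = 0.019048; compare to alpha = 0.05. reject H0.

U_X = 1, p = 0.019048, reject H0 at alpha = 0.05.


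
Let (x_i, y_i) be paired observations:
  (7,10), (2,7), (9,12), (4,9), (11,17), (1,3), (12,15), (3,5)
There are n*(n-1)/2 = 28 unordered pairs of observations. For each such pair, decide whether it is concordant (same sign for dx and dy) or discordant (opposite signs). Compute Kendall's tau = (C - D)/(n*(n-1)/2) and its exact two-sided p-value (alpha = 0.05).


Step 1: Enumerate the 28 unordered pairs (i,j) with i<j and classify each by sign(x_j-x_i) * sign(y_j-y_i).
  (1,2):dx=-5,dy=-3->C; (1,3):dx=+2,dy=+2->C; (1,4):dx=-3,dy=-1->C; (1,5):dx=+4,dy=+7->C
  (1,6):dx=-6,dy=-7->C; (1,7):dx=+5,dy=+5->C; (1,8):dx=-4,dy=-5->C; (2,3):dx=+7,dy=+5->C
  (2,4):dx=+2,dy=+2->C; (2,5):dx=+9,dy=+10->C; (2,6):dx=-1,dy=-4->C; (2,7):dx=+10,dy=+8->C
  (2,8):dx=+1,dy=-2->D; (3,4):dx=-5,dy=-3->C; (3,5):dx=+2,dy=+5->C; (3,6):dx=-8,dy=-9->C
  (3,7):dx=+3,dy=+3->C; (3,8):dx=-6,dy=-7->C; (4,5):dx=+7,dy=+8->C; (4,6):dx=-3,dy=-6->C
  (4,7):dx=+8,dy=+6->C; (4,8):dx=-1,dy=-4->C; (5,6):dx=-10,dy=-14->C; (5,7):dx=+1,dy=-2->D
  (5,8):dx=-8,dy=-12->C; (6,7):dx=+11,dy=+12->C; (6,8):dx=+2,dy=+2->C; (7,8):dx=-9,dy=-10->C
Step 2: C = 26, D = 2, total pairs = 28.
Step 3: tau = (C - D)/(n(n-1)/2) = (26 - 2)/28 = 0.857143.
Step 4: Exact two-sided p-value (enumerate n! = 40320 permutations of y under H0): p = 0.001736.
Step 5: alpha = 0.05. reject H0.

tau_b = 0.8571 (C=26, D=2), p = 0.001736, reject H0.


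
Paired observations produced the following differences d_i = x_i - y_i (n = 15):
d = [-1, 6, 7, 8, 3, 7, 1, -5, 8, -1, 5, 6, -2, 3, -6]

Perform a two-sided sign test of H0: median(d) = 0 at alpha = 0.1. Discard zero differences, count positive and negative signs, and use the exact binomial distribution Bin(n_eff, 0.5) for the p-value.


Step 1: Discard zero differences. Original n = 15; n_eff = number of nonzero differences = 15.
Nonzero differences (with sign): -1, +6, +7, +8, +3, +7, +1, -5, +8, -1, +5, +6, -2, +3, -6
Step 2: Count signs: positive = 10, negative = 5.
Step 3: Under H0: P(positive) = 0.5, so the number of positives S ~ Bin(15, 0.5).
Step 4: Two-sided exact p-value = sum of Bin(15,0.5) probabilities at or below the observed probability = 0.301758.
Step 5: alpha = 0.1. fail to reject H0.

n_eff = 15, pos = 10, neg = 5, p = 0.301758, fail to reject H0.


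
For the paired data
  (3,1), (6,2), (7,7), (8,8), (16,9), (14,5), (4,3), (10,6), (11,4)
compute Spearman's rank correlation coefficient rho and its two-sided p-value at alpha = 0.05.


Step 1: Rank x and y separately (midranks; no ties here).
rank(x): 3->1, 6->3, 7->4, 8->5, 16->9, 14->8, 4->2, 10->6, 11->7
rank(y): 1->1, 2->2, 7->7, 8->8, 9->9, 5->5, 3->3, 6->6, 4->4
Step 2: d_i = R_x(i) - R_y(i); compute d_i^2.
  (1-1)^2=0, (3-2)^2=1, (4-7)^2=9, (5-8)^2=9, (9-9)^2=0, (8-5)^2=9, (2-3)^2=1, (6-6)^2=0, (7-4)^2=9
sum(d^2) = 38.
Step 3: rho = 1 - 6*38 / (9*(9^2 - 1)) = 1 - 228/720 = 0.683333.
Step 4: Under H0, t = rho * sqrt((n-2)/(1-rho^2)) = 2.4763 ~ t(7).
Step 5: Two-sided p-value from the t-distribution with 7 df = 0.042442.
Step 6: alpha = 0.05. reject H0.

rho = 0.6833, p = 0.042442, reject H0 at alpha = 0.05.


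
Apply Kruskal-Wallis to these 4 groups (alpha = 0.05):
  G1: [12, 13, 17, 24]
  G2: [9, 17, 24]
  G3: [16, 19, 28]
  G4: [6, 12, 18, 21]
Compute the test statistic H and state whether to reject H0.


Step 1: Combine all N = 14 observations and assign midranks.
sorted (value, group, rank): (6,G4,1), (9,G2,2), (12,G1,3.5), (12,G4,3.5), (13,G1,5), (16,G3,6), (17,G1,7.5), (17,G2,7.5), (18,G4,9), (19,G3,10), (21,G4,11), (24,G1,12.5), (24,G2,12.5), (28,G3,14)
Step 2: Sum ranks within each group.
R_1 = 28.5 (n_1 = 4)
R_2 = 22 (n_2 = 3)
R_3 = 30 (n_3 = 3)
R_4 = 24.5 (n_4 = 4)
Step 3: H = 12/(N(N+1)) * sum(R_i^2/n_i) - 3(N+1)
     = 12/(14*15) * (28.5^2/4 + 22^2/3 + 30^2/3 + 24.5^2/4) - 3*15
     = 0.057143 * 814.458 - 45
     = 1.540476.
Step 4: Ties present; correction factor C = 1 - 18/(14^3 - 14) = 0.993407. Corrected H = 1.540476 / 0.993407 = 1.550701.
Step 5: Under H0, H ~ chi^2(3); p-value = 0.670619.
Step 6: alpha = 0.05. fail to reject H0.

H = 1.5507, df = 3, p = 0.670619, fail to reject H0.


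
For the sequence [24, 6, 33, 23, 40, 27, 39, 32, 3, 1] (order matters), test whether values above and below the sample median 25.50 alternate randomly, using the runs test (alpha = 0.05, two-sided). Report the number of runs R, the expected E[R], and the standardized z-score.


Step 1: Compute median = 25.50; label A = above, B = below.
Labels in order: BBABAAAABB  (n_A = 5, n_B = 5)
Step 2: Count runs R = 5.
Step 3: Under H0 (random ordering), E[R] = 2*n_A*n_B/(n_A+n_B) + 1 = 2*5*5/10 + 1 = 6.0000.
        Var[R] = 2*n_A*n_B*(2*n_A*n_B - n_A - n_B) / ((n_A+n_B)^2 * (n_A+n_B-1)) = 2000/900 = 2.2222.
        SD[R] = 1.4907.
Step 4: Continuity-corrected z = (R + 0.5 - E[R]) / SD[R] = (5 + 0.5 - 6.0000) / 1.4907 = -0.3354.
Step 5: Two-sided p-value via normal approximation = 2*(1 - Phi(|z|)) = 0.737316.
Step 6: alpha = 0.05. fail to reject H0.

R = 5, z = -0.3354, p = 0.737316, fail to reject H0.


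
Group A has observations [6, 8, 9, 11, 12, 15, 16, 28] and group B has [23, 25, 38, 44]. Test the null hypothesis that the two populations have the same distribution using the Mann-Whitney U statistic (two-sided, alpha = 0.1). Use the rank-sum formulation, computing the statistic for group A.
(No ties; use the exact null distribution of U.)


Step 1: Combine and sort all 12 observations; assign midranks.
sorted (value, group): (6,X), (8,X), (9,X), (11,X), (12,X), (15,X), (16,X), (23,Y), (25,Y), (28,X), (38,Y), (44,Y)
ranks: 6->1, 8->2, 9->3, 11->4, 12->5, 15->6, 16->7, 23->8, 25->9, 28->10, 38->11, 44->12
Step 2: Rank sum for X: R1 = 1 + 2 + 3 + 4 + 5 + 6 + 7 + 10 = 38.
Step 3: U_X = R1 - n1(n1+1)/2 = 38 - 8*9/2 = 38 - 36 = 2.
       U_Y = n1*n2 - U_X = 32 - 2 = 30.
Step 4: No ties, so the exact null distribution of U (based on enumerating the C(12,8) = 495 equally likely rank assignments) gives the two-sided p-value.
Step 5: p-value = 0.016162; compare to alpha = 0.1. reject H0.

U_X = 2, p = 0.016162, reject H0 at alpha = 0.1.


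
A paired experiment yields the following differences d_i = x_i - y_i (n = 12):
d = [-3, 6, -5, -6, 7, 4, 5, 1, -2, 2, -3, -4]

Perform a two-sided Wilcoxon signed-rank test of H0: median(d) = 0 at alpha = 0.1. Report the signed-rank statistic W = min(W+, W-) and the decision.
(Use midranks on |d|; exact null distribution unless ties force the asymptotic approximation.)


Step 1: Drop any zero differences (none here) and take |d_i|.
|d| = [3, 6, 5, 6, 7, 4, 5, 1, 2, 2, 3, 4]
Step 2: Midrank |d_i| (ties get averaged ranks).
ranks: |3|->4.5, |6|->10.5, |5|->8.5, |6|->10.5, |7|->12, |4|->6.5, |5|->8.5, |1|->1, |2|->2.5, |2|->2.5, |3|->4.5, |4|->6.5
Step 3: Attach original signs; sum ranks with positive sign and with negative sign.
W+ = 10.5 + 12 + 6.5 + 8.5 + 1 + 2.5 = 41
W- = 4.5 + 8.5 + 10.5 + 2.5 + 4.5 + 6.5 = 37
(Check: W+ + W- = 78 should equal n(n+1)/2 = 78.)
Step 4: Test statistic W = min(W+, W-) = 37.
Step 5: Ties in |d|, so use the tie-corrected normal approximation.
        E[W] = n(n+1)/4 = 12*13/4 = 39.
        Tie groups: |d|=2 (t=2), |d|=3 (t=2), |d|=4 (t=2), |d|=5 (t=2), |d|=6 (t=2); sum(t^3 - t) = 30.
        Var[W] = n(n+1)(2n+1)/24 - sum(t^3-t)/48 = 3900/24 - 30/48 = 161.875.
        z = (W - E[W]) / sqrt(Var[W]) = (37 - 39) / 12.7230 = -0.1572.
        Two-sided p = 2*Phi(z) = 0.875091.
Step 6: alpha = 0.1. fail to reject H0.

W+ = 41, W- = 37, W = min = 37, p = 0.875091, fail to reject H0.


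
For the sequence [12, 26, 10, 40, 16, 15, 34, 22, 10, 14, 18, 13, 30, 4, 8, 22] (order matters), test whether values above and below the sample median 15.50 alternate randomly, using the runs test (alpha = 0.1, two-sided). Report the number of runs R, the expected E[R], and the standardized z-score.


Step 1: Compute median = 15.50; label A = above, B = below.
Labels in order: BABAABAABBABABBA  (n_A = 8, n_B = 8)
Step 2: Count runs R = 12.
Step 3: Under H0 (random ordering), E[R] = 2*n_A*n_B/(n_A+n_B) + 1 = 2*8*8/16 + 1 = 9.0000.
        Var[R] = 2*n_A*n_B*(2*n_A*n_B - n_A - n_B) / ((n_A+n_B)^2 * (n_A+n_B-1)) = 14336/3840 = 3.7333.
        SD[R] = 1.9322.
Step 4: Continuity-corrected z = (R - 0.5 - E[R]) / SD[R] = (12 - 0.5 - 9.0000) / 1.9322 = 1.2939.
Step 5: Two-sided p-value via normal approximation = 2*(1 - Phi(|z|)) = 0.195709.
Step 6: alpha = 0.1. fail to reject H0.

R = 12, z = 1.2939, p = 0.195709, fail to reject H0.


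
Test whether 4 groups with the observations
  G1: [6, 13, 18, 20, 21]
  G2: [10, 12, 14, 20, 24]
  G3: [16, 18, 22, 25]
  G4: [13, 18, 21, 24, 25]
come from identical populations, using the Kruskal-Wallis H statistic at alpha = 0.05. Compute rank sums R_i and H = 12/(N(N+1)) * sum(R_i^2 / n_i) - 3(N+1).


Step 1: Combine all N = 19 observations and assign midranks.
sorted (value, group, rank): (6,G1,1), (10,G2,2), (12,G2,3), (13,G1,4.5), (13,G4,4.5), (14,G2,6), (16,G3,7), (18,G1,9), (18,G3,9), (18,G4,9), (20,G1,11.5), (20,G2,11.5), (21,G1,13.5), (21,G4,13.5), (22,G3,15), (24,G2,16.5), (24,G4,16.5), (25,G3,18.5), (25,G4,18.5)
Step 2: Sum ranks within each group.
R_1 = 39.5 (n_1 = 5)
R_2 = 39 (n_2 = 5)
R_3 = 49.5 (n_3 = 4)
R_4 = 62 (n_4 = 5)
Step 3: H = 12/(N(N+1)) * sum(R_i^2/n_i) - 3(N+1)
     = 12/(19*20) * (39.5^2/5 + 39^2/5 + 49.5^2/4 + 62^2/5) - 3*20
     = 0.031579 * 1997.61 - 60
     = 3.082500.
Step 4: Ties present; correction factor C = 1 - 54/(19^3 - 19) = 0.992105. Corrected H = 3.082500 / 0.992105 = 3.107029.
Step 5: Under H0, H ~ chi^2(3); p-value = 0.375416.
Step 6: alpha = 0.05. fail to reject H0.

H = 3.1070, df = 3, p = 0.375416, fail to reject H0.


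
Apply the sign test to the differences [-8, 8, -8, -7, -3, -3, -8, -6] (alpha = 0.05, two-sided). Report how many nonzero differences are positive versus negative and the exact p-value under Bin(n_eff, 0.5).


Step 1: Discard zero differences. Original n = 8; n_eff = number of nonzero differences = 8.
Nonzero differences (with sign): -8, +8, -8, -7, -3, -3, -8, -6
Step 2: Count signs: positive = 1, negative = 7.
Step 3: Under H0: P(positive) = 0.5, so the number of positives S ~ Bin(8, 0.5).
Step 4: Two-sided exact p-value = sum of Bin(8,0.5) probabilities at or below the observed probability = 0.070312.
Step 5: alpha = 0.05. fail to reject H0.

n_eff = 8, pos = 1, neg = 7, p = 0.070312, fail to reject H0.


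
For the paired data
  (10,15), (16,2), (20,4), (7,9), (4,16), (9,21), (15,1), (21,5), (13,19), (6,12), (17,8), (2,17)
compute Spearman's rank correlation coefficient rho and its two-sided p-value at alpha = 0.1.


Step 1: Rank x and y separately (midranks; no ties here).
rank(x): 10->6, 16->9, 20->11, 7->4, 4->2, 9->5, 15->8, 21->12, 13->7, 6->3, 17->10, 2->1
rank(y): 15->8, 2->2, 4->3, 9->6, 16->9, 21->12, 1->1, 5->4, 19->11, 12->7, 8->5, 17->10
Step 2: d_i = R_x(i) - R_y(i); compute d_i^2.
  (6-8)^2=4, (9-2)^2=49, (11-3)^2=64, (4-6)^2=4, (2-9)^2=49, (5-12)^2=49, (8-1)^2=49, (12-4)^2=64, (7-11)^2=16, (3-7)^2=16, (10-5)^2=25, (1-10)^2=81
sum(d^2) = 470.
Step 3: rho = 1 - 6*470 / (12*(12^2 - 1)) = 1 - 2820/1716 = -0.643357.
Step 4: Under H0, t = rho * sqrt((n-2)/(1-rho^2)) = -2.6575 ~ t(10).
Step 5: Two-sided p-value from the t-distribution with 10 df = 0.024003.
Step 6: alpha = 0.1. reject H0.

rho = -0.6434, p = 0.024003, reject H0 at alpha = 0.1.


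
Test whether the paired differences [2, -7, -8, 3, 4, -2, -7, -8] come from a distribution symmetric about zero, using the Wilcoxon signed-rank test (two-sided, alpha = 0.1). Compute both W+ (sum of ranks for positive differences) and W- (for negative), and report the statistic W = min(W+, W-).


Step 1: Drop any zero differences (none here) and take |d_i|.
|d| = [2, 7, 8, 3, 4, 2, 7, 8]
Step 2: Midrank |d_i| (ties get averaged ranks).
ranks: |2|->1.5, |7|->5.5, |8|->7.5, |3|->3, |4|->4, |2|->1.5, |7|->5.5, |8|->7.5
Step 3: Attach original signs; sum ranks with positive sign and with negative sign.
W+ = 1.5 + 3 + 4 = 8.5
W- = 5.5 + 7.5 + 1.5 + 5.5 + 7.5 = 27.5
(Check: W+ + W- = 36 should equal n(n+1)/2 = 36.)
Step 4: Test statistic W = min(W+, W-) = 8.5.
Step 5: Ties in |d|, so use the tie-corrected normal approximation.
        E[W] = n(n+1)/4 = 8*9/4 = 18.
        Tie groups: |d|=2 (t=2), |d|=7 (t=2), |d|=8 (t=2); sum(t^3 - t) = 18.
        Var[W] = n(n+1)(2n+1)/24 - sum(t^3-t)/48 = 1224/24 - 18/48 = 50.625.
        z = (W - E[W]) / sqrt(Var[W]) = (8.5 - 18) / 7.1151 = -1.3352.
        Two-sided p = 2*Phi(z) = 0.181816.
Step 6: alpha = 0.1. fail to reject H0.

W+ = 8.5, W- = 27.5, W = min = 8.5, p = 0.181816, fail to reject H0.
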